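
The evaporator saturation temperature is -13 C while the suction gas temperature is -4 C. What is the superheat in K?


Superheat = T_suction - T_evap
Superheat = -4 - (-13)
Superheat = 9 K

9


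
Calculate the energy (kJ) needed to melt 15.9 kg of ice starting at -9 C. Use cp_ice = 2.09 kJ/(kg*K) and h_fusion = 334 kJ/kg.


Sensible heat = cp * dT = 2.09 * 9 = 18.81 kJ/kg
Total per kg = 18.81 + 334 = 352.81 kJ/kg
Q = m * total = 15.9 * 352.81
Q = 5609.7 kJ

5609.7


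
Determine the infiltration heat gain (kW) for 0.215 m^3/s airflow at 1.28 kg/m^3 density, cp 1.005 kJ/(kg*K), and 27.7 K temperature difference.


Q = V_dot * rho * cp * dT
Q = 0.215 * 1.28 * 1.005 * 27.7
Q = 7.661 kW

7.661


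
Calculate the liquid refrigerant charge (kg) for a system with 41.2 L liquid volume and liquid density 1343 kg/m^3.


Charge = V * rho / 1000
Charge = 41.2 * 1343 / 1000
Charge = 55.33 kg

55.33


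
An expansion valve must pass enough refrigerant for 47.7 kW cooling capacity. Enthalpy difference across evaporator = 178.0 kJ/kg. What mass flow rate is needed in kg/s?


m_dot = Q / dh
m_dot = 47.7 / 178.0
m_dot = 0.268 kg/s

0.268


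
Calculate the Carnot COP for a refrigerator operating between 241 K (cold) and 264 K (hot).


dT = 264 - 241 = 23 K
COP_carnot = T_cold / dT = 241 / 23
COP_carnot = 10.478

10.478


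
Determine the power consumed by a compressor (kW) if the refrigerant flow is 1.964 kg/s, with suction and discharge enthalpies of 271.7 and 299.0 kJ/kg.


dh = 299.0 - 271.7 = 27.3 kJ/kg
W = m_dot * dh = 1.964 * 27.3 = 53.62 kW

53.62


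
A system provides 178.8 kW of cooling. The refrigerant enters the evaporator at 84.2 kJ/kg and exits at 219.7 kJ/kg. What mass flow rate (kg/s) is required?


dh = 219.7 - 84.2 = 135.5 kJ/kg
m_dot = Q / dh = 178.8 / 135.5 = 1.3196 kg/s

1.3196


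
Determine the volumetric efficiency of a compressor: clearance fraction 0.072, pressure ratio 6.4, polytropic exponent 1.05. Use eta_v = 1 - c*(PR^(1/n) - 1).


PR^(1/n) = 6.4^(1/1.05) = 5.85855419
eta_v = 1 - 0.072 * (5.85855419 - 1)
eta_v = 0.6502

0.6502


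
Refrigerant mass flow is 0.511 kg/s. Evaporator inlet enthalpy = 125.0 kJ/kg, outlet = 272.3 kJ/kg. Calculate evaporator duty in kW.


dh = 272.3 - 125.0 = 147.3 kJ/kg
Q_evap = m_dot * dh = 0.511 * 147.3
Q_evap = 75.27 kW

75.27


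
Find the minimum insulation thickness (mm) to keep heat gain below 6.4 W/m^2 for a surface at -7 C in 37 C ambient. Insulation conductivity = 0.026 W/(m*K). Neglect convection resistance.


dT = 37 - (-7) = 44 K
thickness = k * dT / q_max * 1000
thickness = 0.026 * 44 / 6.4 * 1000
thickness = 178.8 mm

178.8


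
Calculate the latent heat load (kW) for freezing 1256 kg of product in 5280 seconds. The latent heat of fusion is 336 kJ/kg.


Q_lat = m * h_fg / t
Q_lat = 1256 * 336 / 5280
Q_lat = 79.93 kW

79.93


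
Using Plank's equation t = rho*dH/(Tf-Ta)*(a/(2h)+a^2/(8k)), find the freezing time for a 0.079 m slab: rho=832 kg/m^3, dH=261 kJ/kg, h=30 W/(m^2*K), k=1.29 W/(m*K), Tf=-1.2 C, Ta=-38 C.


dT = -1.2 - (-38) = 36.8 K
term1 = a/(2h) = 0.079/(2*30) = 0.001316666667
term2 = a^2/(8k) = 0.079^2/(8*1.29) = 0.000604748062
t = rho*dH*1000/dT * (term1 + term2)
t = 832*261*1000/36.8 * (0.001316666667 + 0.000604748062)
t = 11338 s

11338


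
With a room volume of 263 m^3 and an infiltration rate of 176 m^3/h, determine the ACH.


ACH = flow / volume
ACH = 176 / 263
ACH = 0.669

0.669


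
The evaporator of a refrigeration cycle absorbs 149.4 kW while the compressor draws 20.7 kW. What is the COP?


COP = Q_evap / W
COP = 149.4 / 20.7
COP = 7.217

7.217


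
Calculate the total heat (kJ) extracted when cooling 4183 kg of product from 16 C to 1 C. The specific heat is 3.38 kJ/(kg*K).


dT = 16 - (1) = 15 K
Q = m * cp * dT = 4183 * 3.38 * 15
Q = 212078 kJ

212078


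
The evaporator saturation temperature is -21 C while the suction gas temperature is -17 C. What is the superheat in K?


Superheat = T_suction - T_evap
Superheat = -17 - (-21)
Superheat = 4 K

4


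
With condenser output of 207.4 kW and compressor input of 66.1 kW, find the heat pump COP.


COP_hp = Q_cond / W
COP_hp = 207.4 / 66.1
COP_hp = 3.138

3.138


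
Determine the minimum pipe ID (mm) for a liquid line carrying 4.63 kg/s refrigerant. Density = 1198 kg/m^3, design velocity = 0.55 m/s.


A = m_dot / (rho * v) = 4.63 / (1198 * 0.55) = 0.007026862953 m^2
d = sqrt(4*A/pi) * 1000
d = 94.6 mm

94.6


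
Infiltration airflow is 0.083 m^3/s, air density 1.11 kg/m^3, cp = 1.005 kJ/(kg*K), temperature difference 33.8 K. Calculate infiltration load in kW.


Q = V_dot * rho * cp * dT
Q = 0.083 * 1.11 * 1.005 * 33.8
Q = 3.13 kW

3.13


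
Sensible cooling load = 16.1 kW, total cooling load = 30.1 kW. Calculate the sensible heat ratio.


SHR = Q_sensible / Q_total
SHR = 16.1 / 30.1
SHR = 0.535

0.535


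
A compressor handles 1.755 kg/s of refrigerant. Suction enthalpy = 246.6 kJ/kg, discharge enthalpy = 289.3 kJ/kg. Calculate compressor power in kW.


dh = 289.3 - 246.6 = 42.7 kJ/kg
W = m_dot * dh = 1.755 * 42.7 = 74.94 kW

74.94


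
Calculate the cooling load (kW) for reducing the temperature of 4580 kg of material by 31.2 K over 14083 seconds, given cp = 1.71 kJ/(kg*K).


Q = m * cp * dT / t
Q = 4580 * 1.71 * 31.2 / 14083
Q = 17.351 kW

17.351


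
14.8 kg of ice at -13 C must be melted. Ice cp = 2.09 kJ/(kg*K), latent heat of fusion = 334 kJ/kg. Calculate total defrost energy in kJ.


Sensible heat = cp * dT = 2.09 * 13 = 27.17 kJ/kg
Total per kg = 27.17 + 334 = 361.17 kJ/kg
Q = m * total = 14.8 * 361.17
Q = 5345.3 kJ

5345.3


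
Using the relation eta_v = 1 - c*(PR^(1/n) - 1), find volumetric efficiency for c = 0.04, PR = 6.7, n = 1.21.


PR^(1/n) = 6.7^(1/1.21) = 4.81622146
eta_v = 1 - 0.04 * (4.81622146 - 1)
eta_v = 0.8474

0.8474


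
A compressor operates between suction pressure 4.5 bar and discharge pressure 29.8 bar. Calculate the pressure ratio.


PR = P_high / P_low
PR = 29.8 / 4.5
PR = 6.622

6.622


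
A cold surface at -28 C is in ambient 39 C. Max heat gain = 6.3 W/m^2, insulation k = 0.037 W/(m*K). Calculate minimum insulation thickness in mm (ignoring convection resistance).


dT = 39 - (-28) = 67 K
thickness = k * dT / q_max * 1000
thickness = 0.037 * 67 / 6.3 * 1000
thickness = 393.5 mm

393.5


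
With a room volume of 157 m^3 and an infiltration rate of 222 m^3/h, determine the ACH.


ACH = flow / volume
ACH = 222 / 157
ACH = 1.414

1.414


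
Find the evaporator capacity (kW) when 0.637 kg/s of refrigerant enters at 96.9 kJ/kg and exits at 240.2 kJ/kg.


dh = 240.2 - 96.9 = 143.3 kJ/kg
Q_evap = m_dot * dh = 0.637 * 143.3
Q_evap = 91.28 kW

91.28


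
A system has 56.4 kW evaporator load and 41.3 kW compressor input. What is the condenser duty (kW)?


Q_cond = Q_evap + W
Q_cond = 56.4 + 41.3
Q_cond = 97.7 kW

97.7


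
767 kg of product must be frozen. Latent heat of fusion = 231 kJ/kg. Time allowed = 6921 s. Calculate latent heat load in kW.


Q_lat = m * h_fg / t
Q_lat = 767 * 231 / 6921
Q_lat = 25.6 kW

25.6


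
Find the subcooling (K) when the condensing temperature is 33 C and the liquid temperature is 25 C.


Subcooling = T_cond - T_liquid
Subcooling = 33 - 25
Subcooling = 8 K

8


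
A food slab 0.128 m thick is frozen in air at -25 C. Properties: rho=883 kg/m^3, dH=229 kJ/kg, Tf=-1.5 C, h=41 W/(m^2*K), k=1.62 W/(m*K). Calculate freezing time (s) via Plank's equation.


dT = -1.5 - (-25) = 23.5 K
term1 = a/(2h) = 0.128/(2*41) = 0.00156097561
term2 = a^2/(8k) = 0.128^2/(8*1.62) = 0.001264197531
t = rho*dH*1000/dT * (term1 + term2)
t = 883*229*1000/23.5 * (0.00156097561 + 0.001264197531)
t = 24309 s

24309


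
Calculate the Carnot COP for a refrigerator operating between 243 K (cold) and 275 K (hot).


dT = 275 - 243 = 32 K
COP_carnot = T_cold / dT = 243 / 32
COP_carnot = 7.594

7.594


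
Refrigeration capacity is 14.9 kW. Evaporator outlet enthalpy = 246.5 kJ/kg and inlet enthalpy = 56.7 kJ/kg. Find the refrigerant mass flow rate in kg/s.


dh = 246.5 - 56.7 = 189.8 kJ/kg
m_dot = Q / dh = 14.9 / 189.8 = 0.0785 kg/s

0.0785


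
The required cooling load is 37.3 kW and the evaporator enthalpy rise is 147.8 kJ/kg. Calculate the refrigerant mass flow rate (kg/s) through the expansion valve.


m_dot = Q / dh
m_dot = 37.3 / 147.8
m_dot = 0.2524 kg/s

0.2524


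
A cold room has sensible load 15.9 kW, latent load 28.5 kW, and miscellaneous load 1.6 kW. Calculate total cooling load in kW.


Q_total = Q_s + Q_l + Q_misc
Q_total = 15.9 + 28.5 + 1.6
Q_total = 46.0 kW

46.0


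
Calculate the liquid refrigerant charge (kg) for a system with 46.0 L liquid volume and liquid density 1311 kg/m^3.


Charge = V * rho / 1000
Charge = 46.0 * 1311 / 1000
Charge = 60.31 kg

60.31


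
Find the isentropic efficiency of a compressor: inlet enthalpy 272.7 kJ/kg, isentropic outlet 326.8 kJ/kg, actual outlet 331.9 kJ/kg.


dh_ideal = 326.8 - 272.7 = 54.1 kJ/kg
dh_actual = 331.9 - 272.7 = 59.2 kJ/kg
eta_s = dh_ideal / dh_actual = 54.1 / 59.2
eta_s = 0.9139

0.9139


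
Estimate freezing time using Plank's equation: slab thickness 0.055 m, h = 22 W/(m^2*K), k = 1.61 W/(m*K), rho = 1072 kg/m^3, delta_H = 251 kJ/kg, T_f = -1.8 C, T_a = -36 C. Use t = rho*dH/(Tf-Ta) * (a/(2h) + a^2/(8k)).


dT = -1.8 - (-36) = 34.2 K
term1 = a/(2h) = 0.055/(2*22) = 0.00125
term2 = a^2/(8k) = 0.055^2/(8*1.61) = 0.0002348602484
t = rho*dH*1000/dT * (term1 + term2)
t = 1072*251*1000/34.2 * (0.00125 + 0.0002348602484)
t = 11682 s

11682


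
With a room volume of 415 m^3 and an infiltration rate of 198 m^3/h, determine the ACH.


ACH = flow / volume
ACH = 198 / 415
ACH = 0.477

0.477


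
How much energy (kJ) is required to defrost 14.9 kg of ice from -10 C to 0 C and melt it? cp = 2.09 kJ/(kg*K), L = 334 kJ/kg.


Sensible heat = cp * dT = 2.09 * 10 = 20.9 kJ/kg
Total per kg = 20.9 + 334 = 354.9 kJ/kg
Q = m * total = 14.9 * 354.9
Q = 5288.0 kJ

5288.0


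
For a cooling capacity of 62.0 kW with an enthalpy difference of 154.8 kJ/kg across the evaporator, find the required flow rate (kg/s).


m_dot = Q / dh
m_dot = 62.0 / 154.8
m_dot = 0.4005 kg/s

0.4005


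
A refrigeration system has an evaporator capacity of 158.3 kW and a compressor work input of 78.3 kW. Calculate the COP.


COP = Q_evap / W
COP = 158.3 / 78.3
COP = 2.022

2.022


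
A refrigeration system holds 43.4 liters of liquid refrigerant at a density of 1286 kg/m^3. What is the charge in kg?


Charge = V * rho / 1000
Charge = 43.4 * 1286 / 1000
Charge = 55.81 kg

55.81


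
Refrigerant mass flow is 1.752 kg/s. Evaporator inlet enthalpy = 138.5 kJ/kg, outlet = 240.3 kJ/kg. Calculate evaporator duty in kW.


dh = 240.3 - 138.5 = 101.8 kJ/kg
Q_evap = m_dot * dh = 1.752 * 101.8
Q_evap = 178.35 kW

178.35


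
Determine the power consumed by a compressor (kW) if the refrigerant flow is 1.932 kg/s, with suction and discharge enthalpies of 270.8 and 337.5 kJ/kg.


dh = 337.5 - 270.8 = 66.7 kJ/kg
W = m_dot * dh = 1.932 * 66.7 = 128.86 kW

128.86


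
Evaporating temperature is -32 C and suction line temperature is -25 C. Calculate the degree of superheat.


Superheat = T_suction - T_evap
Superheat = -25 - (-32)
Superheat = 7 K

7


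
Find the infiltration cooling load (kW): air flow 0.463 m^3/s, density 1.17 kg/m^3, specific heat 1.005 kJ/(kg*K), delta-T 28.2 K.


Q = V_dot * rho * cp * dT
Q = 0.463 * 1.17 * 1.005 * 28.2
Q = 15.353 kW

15.353


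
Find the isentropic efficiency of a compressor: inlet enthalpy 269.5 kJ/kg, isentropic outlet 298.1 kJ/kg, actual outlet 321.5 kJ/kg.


dh_ideal = 298.1 - 269.5 = 28.6 kJ/kg
dh_actual = 321.5 - 269.5 = 52.0 kJ/kg
eta_s = dh_ideal / dh_actual = 28.6 / 52.0
eta_s = 0.55

0.55


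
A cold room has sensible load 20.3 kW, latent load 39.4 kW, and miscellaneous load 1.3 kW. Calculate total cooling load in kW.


Q_total = Q_s + Q_l + Q_misc
Q_total = 20.3 + 39.4 + 1.3
Q_total = 61.0 kW

61.0


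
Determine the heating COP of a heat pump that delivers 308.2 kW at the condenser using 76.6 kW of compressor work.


COP_hp = Q_cond / W
COP_hp = 308.2 / 76.6
COP_hp = 4.023

4.023


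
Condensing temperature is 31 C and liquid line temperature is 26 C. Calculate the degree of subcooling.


Subcooling = T_cond - T_liquid
Subcooling = 31 - 26
Subcooling = 5 K

5


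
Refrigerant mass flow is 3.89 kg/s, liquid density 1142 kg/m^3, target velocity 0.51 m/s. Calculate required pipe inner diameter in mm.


A = m_dot / (rho * v) = 3.89 / (1142 * 0.51) = 0.00667902888 m^2
d = sqrt(4*A/pi) * 1000
d = 92.2 mm

92.2


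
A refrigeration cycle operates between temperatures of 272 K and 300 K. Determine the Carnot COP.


dT = 300 - 272 = 28 K
COP_carnot = T_cold / dT = 272 / 28
COP_carnot = 9.714

9.714


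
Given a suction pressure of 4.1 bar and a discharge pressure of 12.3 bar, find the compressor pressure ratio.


PR = P_high / P_low
PR = 12.3 / 4.1
PR = 3.0

3.0


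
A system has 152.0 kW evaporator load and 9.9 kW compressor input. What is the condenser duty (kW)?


Q_cond = Q_evap + W
Q_cond = 152.0 + 9.9
Q_cond = 161.9 kW

161.9


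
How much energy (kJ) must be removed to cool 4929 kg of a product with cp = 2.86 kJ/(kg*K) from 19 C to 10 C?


dT = 19 - (10) = 9 K
Q = m * cp * dT = 4929 * 2.86 * 9
Q = 126872 kJ

126872


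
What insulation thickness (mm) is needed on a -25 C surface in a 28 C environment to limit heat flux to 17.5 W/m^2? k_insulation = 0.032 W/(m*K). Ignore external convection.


dT = 28 - (-25) = 53 K
thickness = k * dT / q_max * 1000
thickness = 0.032 * 53 / 17.5 * 1000
thickness = 96.9 mm

96.9


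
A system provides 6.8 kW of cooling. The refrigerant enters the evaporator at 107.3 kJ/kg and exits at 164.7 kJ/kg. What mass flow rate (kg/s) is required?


dh = 164.7 - 107.3 = 57.4 kJ/kg
m_dot = Q / dh = 6.8 / 57.4 = 0.1185 kg/s

0.1185


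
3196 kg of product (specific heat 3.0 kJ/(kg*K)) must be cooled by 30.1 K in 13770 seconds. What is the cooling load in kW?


Q = m * cp * dT / t
Q = 3196 * 3.0 * 30.1 / 13770
Q = 20.959 kW

20.959


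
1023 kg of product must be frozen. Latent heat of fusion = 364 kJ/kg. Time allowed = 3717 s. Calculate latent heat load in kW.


Q_lat = m * h_fg / t
Q_lat = 1023 * 364 / 3717
Q_lat = 100.18 kW

100.18


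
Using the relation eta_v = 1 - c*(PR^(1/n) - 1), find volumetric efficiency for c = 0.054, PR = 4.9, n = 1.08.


PR^(1/n) = 4.9^(1/1.08) = 4.35582521
eta_v = 1 - 0.054 * (4.35582521 - 1)
eta_v = 0.8188

0.8188


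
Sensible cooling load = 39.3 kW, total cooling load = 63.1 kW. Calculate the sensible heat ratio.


SHR = Q_sensible / Q_total
SHR = 39.3 / 63.1
SHR = 0.623

0.623


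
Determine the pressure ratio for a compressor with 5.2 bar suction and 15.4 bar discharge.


PR = P_high / P_low
PR = 15.4 / 5.2
PR = 2.962

2.962


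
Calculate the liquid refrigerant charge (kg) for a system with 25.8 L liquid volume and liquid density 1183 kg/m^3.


Charge = V * rho / 1000
Charge = 25.8 * 1183 / 1000
Charge = 30.52 kg

30.52


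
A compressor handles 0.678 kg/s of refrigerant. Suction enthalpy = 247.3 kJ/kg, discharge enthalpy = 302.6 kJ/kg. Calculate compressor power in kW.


dh = 302.6 - 247.3 = 55.3 kJ/kg
W = m_dot * dh = 0.678 * 55.3 = 37.49 kW

37.49


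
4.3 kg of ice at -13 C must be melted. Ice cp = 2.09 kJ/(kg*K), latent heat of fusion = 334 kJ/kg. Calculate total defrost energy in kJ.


Sensible heat = cp * dT = 2.09 * 13 = 27.17 kJ/kg
Total per kg = 27.17 + 334 = 361.17 kJ/kg
Q = m * total = 4.3 * 361.17
Q = 1553.0 kJ

1553.0


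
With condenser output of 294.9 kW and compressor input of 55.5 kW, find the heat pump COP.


COP_hp = Q_cond / W
COP_hp = 294.9 / 55.5
COP_hp = 5.314

5.314


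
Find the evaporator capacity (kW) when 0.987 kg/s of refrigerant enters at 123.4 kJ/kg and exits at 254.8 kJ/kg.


dh = 254.8 - 123.4 = 131.4 kJ/kg
Q_evap = m_dot * dh = 0.987 * 131.4
Q_evap = 129.69 kW

129.69


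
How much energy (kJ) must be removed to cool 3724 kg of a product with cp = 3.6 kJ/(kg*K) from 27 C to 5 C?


dT = 27 - (5) = 22 K
Q = m * cp * dT = 3724 * 3.6 * 22
Q = 294941 kJ

294941


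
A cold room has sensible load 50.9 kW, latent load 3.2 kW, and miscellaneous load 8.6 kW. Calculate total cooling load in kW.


Q_total = Q_s + Q_l + Q_misc
Q_total = 50.9 + 3.2 + 8.6
Q_total = 62.7 kW

62.7


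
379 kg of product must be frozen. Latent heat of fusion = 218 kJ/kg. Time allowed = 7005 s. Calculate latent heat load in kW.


Q_lat = m * h_fg / t
Q_lat = 379 * 218 / 7005
Q_lat = 11.79 kW

11.79


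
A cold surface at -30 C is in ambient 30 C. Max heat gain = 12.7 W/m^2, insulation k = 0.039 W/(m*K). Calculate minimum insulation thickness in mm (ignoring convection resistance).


dT = 30 - (-30) = 60 K
thickness = k * dT / q_max * 1000
thickness = 0.039 * 60 / 12.7 * 1000
thickness = 184.3 mm

184.3


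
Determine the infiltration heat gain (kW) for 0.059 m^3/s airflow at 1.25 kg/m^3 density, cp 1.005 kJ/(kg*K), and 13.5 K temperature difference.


Q = V_dot * rho * cp * dT
Q = 0.059 * 1.25 * 1.005 * 13.5
Q = 1.001 kW

1.001


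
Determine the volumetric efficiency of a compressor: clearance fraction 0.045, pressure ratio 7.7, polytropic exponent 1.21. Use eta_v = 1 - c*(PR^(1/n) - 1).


PR^(1/n) = 7.7^(1/1.21) = 5.40302482
eta_v = 1 - 0.045 * (5.40302482 - 1)
eta_v = 0.8019

0.8019


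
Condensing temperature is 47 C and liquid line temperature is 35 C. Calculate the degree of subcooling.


Subcooling = T_cond - T_liquid
Subcooling = 47 - 35
Subcooling = 12 K

12


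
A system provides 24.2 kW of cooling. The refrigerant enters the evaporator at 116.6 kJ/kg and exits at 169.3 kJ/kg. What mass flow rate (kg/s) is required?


dh = 169.3 - 116.6 = 52.7 kJ/kg
m_dot = Q / dh = 24.2 / 52.7 = 0.4592 kg/s

0.4592


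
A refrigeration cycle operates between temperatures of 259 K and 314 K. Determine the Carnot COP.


dT = 314 - 259 = 55 K
COP_carnot = T_cold / dT = 259 / 55
COP_carnot = 4.709

4.709


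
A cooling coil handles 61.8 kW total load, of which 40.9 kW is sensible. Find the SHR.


SHR = Q_sensible / Q_total
SHR = 40.9 / 61.8
SHR = 0.662

0.662


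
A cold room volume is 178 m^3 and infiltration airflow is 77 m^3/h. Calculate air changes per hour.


ACH = flow / volume
ACH = 77 / 178
ACH = 0.433

0.433


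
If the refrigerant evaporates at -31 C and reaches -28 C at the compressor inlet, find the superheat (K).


Superheat = T_suction - T_evap
Superheat = -28 - (-31)
Superheat = 3 K

3


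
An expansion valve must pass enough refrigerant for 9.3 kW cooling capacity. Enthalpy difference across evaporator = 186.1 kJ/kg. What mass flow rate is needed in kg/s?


m_dot = Q / dh
m_dot = 9.3 / 186.1
m_dot = 0.05 kg/s

0.05


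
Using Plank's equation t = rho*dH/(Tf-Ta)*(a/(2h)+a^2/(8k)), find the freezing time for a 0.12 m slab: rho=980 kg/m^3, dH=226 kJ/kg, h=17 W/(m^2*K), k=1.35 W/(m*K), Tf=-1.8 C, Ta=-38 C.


dT = -1.8 - (-38) = 36.2 K
term1 = a/(2h) = 0.12/(2*17) = 0.003529411765
term2 = a^2/(8k) = 0.12^2/(8*1.35) = 0.001333333333
t = rho*dH*1000/dT * (term1 + term2)
t = 980*226*1000/36.2 * (0.003529411765 + 0.001333333333)
t = 29751 s

29751


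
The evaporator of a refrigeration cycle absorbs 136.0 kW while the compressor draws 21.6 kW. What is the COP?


COP = Q_evap / W
COP = 136.0 / 21.6
COP = 6.296

6.296


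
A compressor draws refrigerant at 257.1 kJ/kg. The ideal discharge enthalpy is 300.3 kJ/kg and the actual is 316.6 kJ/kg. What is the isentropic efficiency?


dh_ideal = 300.3 - 257.1 = 43.2 kJ/kg
dh_actual = 316.6 - 257.1 = 59.5 kJ/kg
eta_s = dh_ideal / dh_actual = 43.2 / 59.5
eta_s = 0.7261

0.7261


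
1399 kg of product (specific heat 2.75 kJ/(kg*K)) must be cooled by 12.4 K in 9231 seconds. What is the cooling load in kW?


Q = m * cp * dT / t
Q = 1399 * 2.75 * 12.4 / 9231
Q = 5.168 kW

5.168


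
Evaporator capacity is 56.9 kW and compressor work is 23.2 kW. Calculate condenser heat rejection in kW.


Q_cond = Q_evap + W
Q_cond = 56.9 + 23.2
Q_cond = 80.1 kW

80.1


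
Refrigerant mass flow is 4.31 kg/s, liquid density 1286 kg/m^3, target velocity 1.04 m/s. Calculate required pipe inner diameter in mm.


A = m_dot / (rho * v) = 4.31 / (1286 * 1.04) = 0.003222574471 m^2
d = sqrt(4*A/pi) * 1000
d = 64.1 mm

64.1


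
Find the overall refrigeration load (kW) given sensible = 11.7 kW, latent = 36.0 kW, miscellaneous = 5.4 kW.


Q_total = Q_s + Q_l + Q_misc
Q_total = 11.7 + 36.0 + 5.4
Q_total = 53.1 kW

53.1


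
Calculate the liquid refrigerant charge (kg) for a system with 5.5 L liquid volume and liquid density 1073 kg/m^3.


Charge = V * rho / 1000
Charge = 5.5 * 1073 / 1000
Charge = 5.9 kg

5.9


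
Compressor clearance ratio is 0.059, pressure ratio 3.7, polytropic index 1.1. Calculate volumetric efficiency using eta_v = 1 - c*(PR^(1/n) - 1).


PR^(1/n) = 3.7^(1/1.1) = 3.28508811
eta_v = 1 - 0.059 * (3.28508811 - 1)
eta_v = 0.8652

0.8652


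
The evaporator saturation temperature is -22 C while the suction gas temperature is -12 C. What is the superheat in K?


Superheat = T_suction - T_evap
Superheat = -12 - (-22)
Superheat = 10 K

10


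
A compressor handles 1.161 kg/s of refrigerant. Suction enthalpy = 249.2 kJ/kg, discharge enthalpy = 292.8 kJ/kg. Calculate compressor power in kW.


dh = 292.8 - 249.2 = 43.6 kJ/kg
W = m_dot * dh = 1.161 * 43.6 = 50.62 kW

50.62


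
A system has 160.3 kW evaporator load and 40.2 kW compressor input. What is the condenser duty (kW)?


Q_cond = Q_evap + W
Q_cond = 160.3 + 40.2
Q_cond = 200.5 kW

200.5


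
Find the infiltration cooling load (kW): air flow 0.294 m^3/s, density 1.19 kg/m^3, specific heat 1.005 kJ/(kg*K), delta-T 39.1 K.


Q = V_dot * rho * cp * dT
Q = 0.294 * 1.19 * 1.005 * 39.1
Q = 13.748 kW

13.748


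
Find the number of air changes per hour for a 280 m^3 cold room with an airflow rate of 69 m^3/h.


ACH = flow / volume
ACH = 69 / 280
ACH = 0.246

0.246


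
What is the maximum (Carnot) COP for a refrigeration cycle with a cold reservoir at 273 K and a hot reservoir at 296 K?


dT = 296 - 273 = 23 K
COP_carnot = T_cold / dT = 273 / 23
COP_carnot = 11.87

11.87


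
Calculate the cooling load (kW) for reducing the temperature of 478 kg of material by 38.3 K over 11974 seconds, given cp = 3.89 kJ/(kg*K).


Q = m * cp * dT / t
Q = 478 * 3.89 * 38.3 / 11974
Q = 5.948 kW

5.948


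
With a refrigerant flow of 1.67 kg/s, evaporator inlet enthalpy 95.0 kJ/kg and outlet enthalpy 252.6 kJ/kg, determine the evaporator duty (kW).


dh = 252.6 - 95.0 = 157.6 kJ/kg
Q_evap = m_dot * dh = 1.67 * 157.6
Q_evap = 263.19 kW

263.19


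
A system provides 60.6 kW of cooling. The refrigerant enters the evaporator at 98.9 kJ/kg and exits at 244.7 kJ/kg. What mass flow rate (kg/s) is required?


dh = 244.7 - 98.9 = 145.8 kJ/kg
m_dot = Q / dh = 60.6 / 145.8 = 0.4156 kg/s

0.4156


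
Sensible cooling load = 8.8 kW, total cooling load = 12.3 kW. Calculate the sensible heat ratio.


SHR = Q_sensible / Q_total
SHR = 8.8 / 12.3
SHR = 0.715

0.715


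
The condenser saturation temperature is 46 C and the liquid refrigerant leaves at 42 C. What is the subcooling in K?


Subcooling = T_cond - T_liquid
Subcooling = 46 - 42
Subcooling = 4 K

4


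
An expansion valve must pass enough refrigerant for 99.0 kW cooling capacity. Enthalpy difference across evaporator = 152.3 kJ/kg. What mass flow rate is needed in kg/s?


m_dot = Q / dh
m_dot = 99.0 / 152.3
m_dot = 0.65 kg/s

0.65


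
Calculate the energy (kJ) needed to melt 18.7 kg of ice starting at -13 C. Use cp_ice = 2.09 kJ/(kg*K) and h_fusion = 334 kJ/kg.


Sensible heat = cp * dT = 2.09 * 13 = 27.17 kJ/kg
Total per kg = 27.17 + 334 = 361.17 kJ/kg
Q = m * total = 18.7 * 361.17
Q = 6753.9 kJ

6753.9


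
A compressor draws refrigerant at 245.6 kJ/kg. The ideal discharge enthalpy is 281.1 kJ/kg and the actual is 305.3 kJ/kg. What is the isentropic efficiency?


dh_ideal = 281.1 - 245.6 = 35.5 kJ/kg
dh_actual = 305.3 - 245.6 = 59.7 kJ/kg
eta_s = dh_ideal / dh_actual = 35.5 / 59.7
eta_s = 0.5946

0.5946


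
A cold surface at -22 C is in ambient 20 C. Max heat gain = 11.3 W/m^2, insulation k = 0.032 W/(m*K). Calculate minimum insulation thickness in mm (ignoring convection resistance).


dT = 20 - (-22) = 42 K
thickness = k * dT / q_max * 1000
thickness = 0.032 * 42 / 11.3 * 1000
thickness = 118.9 mm

118.9


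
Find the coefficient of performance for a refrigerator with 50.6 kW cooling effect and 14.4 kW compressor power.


COP = Q_evap / W
COP = 50.6 / 14.4
COP = 3.514

3.514


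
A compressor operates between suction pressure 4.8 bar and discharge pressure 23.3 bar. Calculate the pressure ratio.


PR = P_high / P_low
PR = 23.3 / 4.8
PR = 4.854

4.854


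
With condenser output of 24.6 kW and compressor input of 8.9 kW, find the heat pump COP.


COP_hp = Q_cond / W
COP_hp = 24.6 / 8.9
COP_hp = 2.764

2.764


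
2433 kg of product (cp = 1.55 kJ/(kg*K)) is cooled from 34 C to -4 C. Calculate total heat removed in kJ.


dT = 34 - (-4) = 38 K
Q = m * cp * dT = 2433 * 1.55 * 38
Q = 143304 kJ

143304


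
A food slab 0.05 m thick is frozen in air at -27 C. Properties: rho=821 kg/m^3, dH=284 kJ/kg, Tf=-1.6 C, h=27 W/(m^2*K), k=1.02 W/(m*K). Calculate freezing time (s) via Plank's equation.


dT = -1.6 - (-27) = 25.4 K
term1 = a/(2h) = 0.05/(2*27) = 0.0009259259259
term2 = a^2/(8k) = 0.05^2/(8*1.02) = 0.000306372549
t = rho*dH*1000/dT * (term1 + term2)
t = 821*284*1000/25.4 * (0.0009259259259 + 0.000306372549)
t = 11312 s

11312


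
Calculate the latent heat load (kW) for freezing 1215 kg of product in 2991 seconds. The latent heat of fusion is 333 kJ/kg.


Q_lat = m * h_fg / t
Q_lat = 1215 * 333 / 2991
Q_lat = 135.27 kW

135.27


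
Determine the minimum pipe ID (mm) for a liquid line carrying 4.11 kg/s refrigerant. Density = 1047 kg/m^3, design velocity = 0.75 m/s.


A = m_dot / (rho * v) = 4.11 / (1047 * 0.75) = 0.00523400191 m^2
d = sqrt(4*A/pi) * 1000
d = 81.6 mm

81.6


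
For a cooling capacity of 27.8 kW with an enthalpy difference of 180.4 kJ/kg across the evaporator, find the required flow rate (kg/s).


m_dot = Q / dh
m_dot = 27.8 / 180.4
m_dot = 0.1541 kg/s

0.1541


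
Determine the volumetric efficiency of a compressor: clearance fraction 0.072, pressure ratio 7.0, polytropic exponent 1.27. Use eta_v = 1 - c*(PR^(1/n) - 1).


PR^(1/n) = 7.0^(1/1.27) = 4.62840685
eta_v = 1 - 0.072 * (4.62840685 - 1)
eta_v = 0.7388

0.7388


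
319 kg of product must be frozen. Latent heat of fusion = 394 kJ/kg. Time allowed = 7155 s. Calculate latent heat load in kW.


Q_lat = m * h_fg / t
Q_lat = 319 * 394 / 7155
Q_lat = 17.57 kW

17.57


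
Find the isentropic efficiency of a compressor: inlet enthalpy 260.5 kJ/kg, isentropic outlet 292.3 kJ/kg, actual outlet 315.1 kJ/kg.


dh_ideal = 292.3 - 260.5 = 31.8 kJ/kg
dh_actual = 315.1 - 260.5 = 54.6 kJ/kg
eta_s = dh_ideal / dh_actual = 31.8 / 54.6
eta_s = 0.5824

0.5824


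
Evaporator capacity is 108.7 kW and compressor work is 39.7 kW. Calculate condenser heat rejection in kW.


Q_cond = Q_evap + W
Q_cond = 108.7 + 39.7
Q_cond = 148.4 kW

148.4


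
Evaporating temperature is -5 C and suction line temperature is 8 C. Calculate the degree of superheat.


Superheat = T_suction - T_evap
Superheat = 8 - (-5)
Superheat = 13 K

13


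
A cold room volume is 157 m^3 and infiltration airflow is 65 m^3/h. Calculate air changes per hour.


ACH = flow / volume
ACH = 65 / 157
ACH = 0.414

0.414


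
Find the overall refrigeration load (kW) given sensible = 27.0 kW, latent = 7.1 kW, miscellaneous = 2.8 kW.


Q_total = Q_s + Q_l + Q_misc
Q_total = 27.0 + 7.1 + 2.8
Q_total = 36.9 kW

36.9


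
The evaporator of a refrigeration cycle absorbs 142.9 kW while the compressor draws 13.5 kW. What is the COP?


COP = Q_evap / W
COP = 142.9 / 13.5
COP = 10.585

10.585


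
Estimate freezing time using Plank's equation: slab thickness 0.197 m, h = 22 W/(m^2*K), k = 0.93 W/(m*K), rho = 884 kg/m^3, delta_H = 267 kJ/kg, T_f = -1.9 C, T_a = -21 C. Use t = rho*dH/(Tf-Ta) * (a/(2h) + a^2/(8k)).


dT = -1.9 - (-21) = 19.1 K
term1 = a/(2h) = 0.197/(2*22) = 0.004477272727
term2 = a^2/(8k) = 0.197^2/(8*0.93) = 0.005216263441
t = rho*dH*1000/dT * (term1 + term2)
t = 884*267*1000/19.1 * (0.004477272727 + 0.005216263441)
t = 119788 s

119788


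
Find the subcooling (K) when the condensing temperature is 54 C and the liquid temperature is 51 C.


Subcooling = T_cond - T_liquid
Subcooling = 54 - 51
Subcooling = 3 K

3


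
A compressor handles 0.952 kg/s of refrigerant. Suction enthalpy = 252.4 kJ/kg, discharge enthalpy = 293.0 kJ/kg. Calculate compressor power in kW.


dh = 293.0 - 252.4 = 40.6 kJ/kg
W = m_dot * dh = 0.952 * 40.6 = 38.65 kW

38.65


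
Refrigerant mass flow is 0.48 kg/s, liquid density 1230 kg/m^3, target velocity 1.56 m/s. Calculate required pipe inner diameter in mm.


A = m_dot / (rho * v) = 0.48 / (1230 * 1.56) = 0.0002501563477 m^2
d = sqrt(4*A/pi) * 1000
d = 17.8 mm

17.8


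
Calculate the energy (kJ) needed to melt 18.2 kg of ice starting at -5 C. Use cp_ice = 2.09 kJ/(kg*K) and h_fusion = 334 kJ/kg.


Sensible heat = cp * dT = 2.09 * 5 = 10.45 kJ/kg
Total per kg = 10.45 + 334 = 344.45 kJ/kg
Q = m * total = 18.2 * 344.45
Q = 6269.0 kJ

6269.0


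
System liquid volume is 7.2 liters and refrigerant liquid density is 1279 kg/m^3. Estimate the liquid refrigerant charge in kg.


Charge = V * rho / 1000
Charge = 7.2 * 1279 / 1000
Charge = 9.21 kg

9.21


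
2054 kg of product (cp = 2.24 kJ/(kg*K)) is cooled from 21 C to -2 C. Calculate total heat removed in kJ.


dT = 21 - (-2) = 23 K
Q = m * cp * dT = 2054 * 2.24 * 23
Q = 105822 kJ

105822


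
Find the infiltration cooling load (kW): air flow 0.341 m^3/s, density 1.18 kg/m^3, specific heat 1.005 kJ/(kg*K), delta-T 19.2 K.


Q = V_dot * rho * cp * dT
Q = 0.341 * 1.18 * 1.005 * 19.2
Q = 7.764 kW

7.764


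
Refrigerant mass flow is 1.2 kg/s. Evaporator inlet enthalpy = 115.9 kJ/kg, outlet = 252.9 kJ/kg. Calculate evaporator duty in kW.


dh = 252.9 - 115.9 = 137.0 kJ/kg
Q_evap = m_dot * dh = 1.2 * 137.0
Q_evap = 164.4 kW

164.4


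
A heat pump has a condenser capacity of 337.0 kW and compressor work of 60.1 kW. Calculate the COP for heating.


COP_hp = Q_cond / W
COP_hp = 337.0 / 60.1
COP_hp = 5.607

5.607


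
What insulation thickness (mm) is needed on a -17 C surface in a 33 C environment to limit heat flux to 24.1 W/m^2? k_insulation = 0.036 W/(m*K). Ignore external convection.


dT = 33 - (-17) = 50 K
thickness = k * dT / q_max * 1000
thickness = 0.036 * 50 / 24.1 * 1000
thickness = 74.7 mm

74.7


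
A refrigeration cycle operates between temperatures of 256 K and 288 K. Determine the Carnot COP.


dT = 288 - 256 = 32 K
COP_carnot = T_cold / dT = 256 / 32
COP_carnot = 8.0

8.0


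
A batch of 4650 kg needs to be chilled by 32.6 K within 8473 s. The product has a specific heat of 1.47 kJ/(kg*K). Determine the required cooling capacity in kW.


Q = m * cp * dT / t
Q = 4650 * 1.47 * 32.6 / 8473
Q = 26.3 kW

26.3


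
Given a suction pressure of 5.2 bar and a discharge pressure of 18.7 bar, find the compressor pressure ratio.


PR = P_high / P_low
PR = 18.7 / 5.2
PR = 3.596

3.596


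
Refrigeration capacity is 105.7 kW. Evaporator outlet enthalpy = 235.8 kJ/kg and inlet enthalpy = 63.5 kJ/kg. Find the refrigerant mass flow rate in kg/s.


dh = 235.8 - 63.5 = 172.3 kJ/kg
m_dot = Q / dh = 105.7 / 172.3 = 0.6135 kg/s

0.6135


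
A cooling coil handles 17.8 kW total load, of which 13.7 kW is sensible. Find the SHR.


SHR = Q_sensible / Q_total
SHR = 13.7 / 17.8
SHR = 0.77

0.77


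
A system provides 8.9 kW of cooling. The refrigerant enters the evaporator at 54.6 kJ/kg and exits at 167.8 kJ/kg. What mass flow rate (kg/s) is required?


dh = 167.8 - 54.6 = 113.2 kJ/kg
m_dot = Q / dh = 8.9 / 113.2 = 0.0786 kg/s

0.0786


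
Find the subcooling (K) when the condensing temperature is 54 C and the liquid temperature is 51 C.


Subcooling = T_cond - T_liquid
Subcooling = 54 - 51
Subcooling = 3 K

3


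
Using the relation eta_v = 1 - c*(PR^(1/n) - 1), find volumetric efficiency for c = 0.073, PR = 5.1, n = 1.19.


PR^(1/n) = 5.1^(1/1.19) = 3.9318486
eta_v = 1 - 0.073 * (3.9318486 - 1)
eta_v = 0.786

0.786


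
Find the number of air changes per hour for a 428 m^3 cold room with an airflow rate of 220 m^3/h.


ACH = flow / volume
ACH = 220 / 428
ACH = 0.514

0.514


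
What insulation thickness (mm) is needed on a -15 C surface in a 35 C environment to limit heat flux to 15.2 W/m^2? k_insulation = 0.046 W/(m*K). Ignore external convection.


dT = 35 - (-15) = 50 K
thickness = k * dT / q_max * 1000
thickness = 0.046 * 50 / 15.2 * 1000
thickness = 151.3 mm

151.3


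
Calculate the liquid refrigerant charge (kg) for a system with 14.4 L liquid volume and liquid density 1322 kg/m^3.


Charge = V * rho / 1000
Charge = 14.4 * 1322 / 1000
Charge = 19.04 kg

19.04


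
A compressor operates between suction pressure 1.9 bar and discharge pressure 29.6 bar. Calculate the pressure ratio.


PR = P_high / P_low
PR = 29.6 / 1.9
PR = 15.579

15.579


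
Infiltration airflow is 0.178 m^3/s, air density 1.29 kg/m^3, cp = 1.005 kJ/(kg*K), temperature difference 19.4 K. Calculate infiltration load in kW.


Q = V_dot * rho * cp * dT
Q = 0.178 * 1.29 * 1.005 * 19.4
Q = 4.477 kW

4.477


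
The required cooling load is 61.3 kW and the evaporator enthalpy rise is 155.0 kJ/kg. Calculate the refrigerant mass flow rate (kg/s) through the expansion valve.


m_dot = Q / dh
m_dot = 61.3 / 155.0
m_dot = 0.3955 kg/s

0.3955


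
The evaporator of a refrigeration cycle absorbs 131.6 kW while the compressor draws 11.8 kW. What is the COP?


COP = Q_evap / W
COP = 131.6 / 11.8
COP = 11.153

11.153


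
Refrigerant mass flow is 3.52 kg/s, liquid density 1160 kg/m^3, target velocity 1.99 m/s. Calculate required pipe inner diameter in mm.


A = m_dot / (rho * v) = 3.52 / (1160 * 1.99) = 0.001524865708 m^2
d = sqrt(4*A/pi) * 1000
d = 44.1 mm

44.1


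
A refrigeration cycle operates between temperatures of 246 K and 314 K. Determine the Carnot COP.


dT = 314 - 246 = 68 K
COP_carnot = T_cold / dT = 246 / 68
COP_carnot = 3.618

3.618


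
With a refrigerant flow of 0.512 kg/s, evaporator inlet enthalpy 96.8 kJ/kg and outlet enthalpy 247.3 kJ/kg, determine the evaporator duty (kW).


dh = 247.3 - 96.8 = 150.5 kJ/kg
Q_evap = m_dot * dh = 0.512 * 150.5
Q_evap = 77.06 kW

77.06


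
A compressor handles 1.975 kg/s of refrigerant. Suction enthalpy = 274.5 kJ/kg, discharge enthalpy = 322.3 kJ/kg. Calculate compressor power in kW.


dh = 322.3 - 274.5 = 47.8 kJ/kg
W = m_dot * dh = 1.975 * 47.8 = 94.41 kW

94.41


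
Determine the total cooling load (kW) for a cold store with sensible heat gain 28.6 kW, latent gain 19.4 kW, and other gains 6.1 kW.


Q_total = Q_s + Q_l + Q_misc
Q_total = 28.6 + 19.4 + 6.1
Q_total = 54.1 kW

54.1


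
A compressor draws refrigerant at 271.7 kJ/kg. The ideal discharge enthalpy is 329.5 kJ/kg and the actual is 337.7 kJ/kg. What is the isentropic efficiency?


dh_ideal = 329.5 - 271.7 = 57.8 kJ/kg
dh_actual = 337.7 - 271.7 = 66.0 kJ/kg
eta_s = dh_ideal / dh_actual = 57.8 / 66.0
eta_s = 0.8758

0.8758


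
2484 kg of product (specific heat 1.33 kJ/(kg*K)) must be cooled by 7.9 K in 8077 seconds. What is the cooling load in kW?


Q = m * cp * dT / t
Q = 2484 * 1.33 * 7.9 / 8077
Q = 3.231 kW

3.231


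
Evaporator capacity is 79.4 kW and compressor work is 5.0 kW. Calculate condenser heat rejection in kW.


Q_cond = Q_evap + W
Q_cond = 79.4 + 5.0
Q_cond = 84.4 kW

84.4


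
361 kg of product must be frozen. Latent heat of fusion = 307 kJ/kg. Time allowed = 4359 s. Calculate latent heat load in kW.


Q_lat = m * h_fg / t
Q_lat = 361 * 307 / 4359
Q_lat = 25.42 kW

25.42


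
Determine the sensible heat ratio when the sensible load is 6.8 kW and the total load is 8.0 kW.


SHR = Q_sensible / Q_total
SHR = 6.8 / 8.0
SHR = 0.85

0.85


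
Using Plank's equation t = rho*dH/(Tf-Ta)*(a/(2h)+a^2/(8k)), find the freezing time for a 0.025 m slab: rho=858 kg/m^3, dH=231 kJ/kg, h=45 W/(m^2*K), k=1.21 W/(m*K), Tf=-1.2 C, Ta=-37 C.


dT = -1.2 - (-37) = 35.8 K
term1 = a/(2h) = 0.025/(2*45) = 0.0002777777778
term2 = a^2/(8k) = 0.025^2/(8*1.21) = 0.0000645661157
t = rho*dH*1000/dT * (term1 + term2)
t = 858*231*1000/35.8 * (0.0002777777778 + 0.0000645661157)
t = 1895 s

1895


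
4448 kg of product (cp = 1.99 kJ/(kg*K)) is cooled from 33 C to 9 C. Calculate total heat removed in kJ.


dT = 33 - (9) = 24 K
Q = m * cp * dT = 4448 * 1.99 * 24
Q = 212436 kJ

212436


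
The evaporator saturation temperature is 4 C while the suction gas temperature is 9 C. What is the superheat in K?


Superheat = T_suction - T_evap
Superheat = 9 - (4)
Superheat = 5 K

5


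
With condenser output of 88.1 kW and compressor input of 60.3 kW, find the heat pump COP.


COP_hp = Q_cond / W
COP_hp = 88.1 / 60.3
COP_hp = 1.461

1.461


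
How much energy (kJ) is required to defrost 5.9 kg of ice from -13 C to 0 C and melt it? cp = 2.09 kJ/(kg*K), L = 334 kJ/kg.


Sensible heat = cp * dT = 2.09 * 13 = 27.17 kJ/kg
Total per kg = 27.17 + 334 = 361.17 kJ/kg
Q = m * total = 5.9 * 361.17
Q = 2130.9 kJ

2130.9


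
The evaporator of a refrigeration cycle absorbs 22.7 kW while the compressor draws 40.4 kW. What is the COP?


COP = Q_evap / W
COP = 22.7 / 40.4
COP = 0.562

0.562


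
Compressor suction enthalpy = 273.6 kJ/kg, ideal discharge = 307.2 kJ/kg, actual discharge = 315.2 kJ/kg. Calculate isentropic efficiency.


dh_ideal = 307.2 - 273.6 = 33.6 kJ/kg
dh_actual = 315.2 - 273.6 = 41.6 kJ/kg
eta_s = dh_ideal / dh_actual = 33.6 / 41.6
eta_s = 0.8077

0.8077


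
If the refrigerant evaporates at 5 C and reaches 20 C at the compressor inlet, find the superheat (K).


Superheat = T_suction - T_evap
Superheat = 20 - (5)
Superheat = 15 K

15


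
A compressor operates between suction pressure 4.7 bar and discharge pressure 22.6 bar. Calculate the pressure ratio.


PR = P_high / P_low
PR = 22.6 / 4.7
PR = 4.809

4.809


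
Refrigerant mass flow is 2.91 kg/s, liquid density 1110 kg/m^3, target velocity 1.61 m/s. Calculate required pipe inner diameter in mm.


A = m_dot / (rho * v) = 2.91 / (1110 * 1.61) = 0.001628336411 m^2
d = sqrt(4*A/pi) * 1000
d = 45.5 mm

45.5


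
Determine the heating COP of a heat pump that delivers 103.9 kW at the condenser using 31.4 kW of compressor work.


COP_hp = Q_cond / W
COP_hp = 103.9 / 31.4
COP_hp = 3.309

3.309


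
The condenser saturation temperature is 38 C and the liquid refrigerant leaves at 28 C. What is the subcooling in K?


Subcooling = T_cond - T_liquid
Subcooling = 38 - 28
Subcooling = 10 K

10


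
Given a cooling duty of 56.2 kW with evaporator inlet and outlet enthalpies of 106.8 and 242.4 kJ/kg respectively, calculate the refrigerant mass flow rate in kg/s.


dh = 242.4 - 106.8 = 135.6 kJ/kg
m_dot = Q / dh = 56.2 / 135.6 = 0.4145 kg/s

0.4145


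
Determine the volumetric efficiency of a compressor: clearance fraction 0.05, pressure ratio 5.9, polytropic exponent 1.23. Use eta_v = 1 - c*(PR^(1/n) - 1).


PR^(1/n) = 5.9^(1/1.23) = 4.23359152
eta_v = 1 - 0.05 * (4.23359152 - 1)
eta_v = 0.8383

0.8383
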